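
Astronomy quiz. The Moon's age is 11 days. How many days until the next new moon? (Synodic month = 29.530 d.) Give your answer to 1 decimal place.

One full lunation from the last new moon is 29.530 d; remaining = 29.530 − 11 = 18.530 d.

18.5 days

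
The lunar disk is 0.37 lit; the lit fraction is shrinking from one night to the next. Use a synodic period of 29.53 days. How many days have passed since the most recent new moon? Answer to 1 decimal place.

23.4 days

From f = (1 − cos θ)/2: cos θ = 1 − 2×0.37 = 0.260; arccos → 74.9°.
Waning ⇒ past full, so θ = 360° − 74.9° = 285.1°.
Age = 29.53 × 285.1°/360° ≈ 23.38 days.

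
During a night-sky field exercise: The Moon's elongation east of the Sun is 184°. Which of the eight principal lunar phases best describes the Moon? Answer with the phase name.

The full moon sector spans roughly 158°–202°; 184° falls inside it.

full moon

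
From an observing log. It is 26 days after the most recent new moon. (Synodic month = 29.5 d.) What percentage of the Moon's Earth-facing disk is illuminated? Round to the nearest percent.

13%

The Moon has covered 26/29.5 of its cycle, so θ ≈ 360° × 26/29.5 = 317.3°.
cos 317.3° = 0.735, so f = (1 − 0.735)/2 = 0.133, so 13%.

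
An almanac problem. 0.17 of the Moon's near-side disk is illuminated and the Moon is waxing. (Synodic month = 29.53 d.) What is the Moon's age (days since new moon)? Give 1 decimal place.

4.0 days

From f = (1 − cos θ)/2: cos θ = 1 − 2×0.17 = 0.660; arccos → 48.7°.
The Moon is waxing (0°–180°), so θ = 48.7° directly.
That fraction of the synodic month is 48.7/360 × 29.53 d ≈ 3.99 d.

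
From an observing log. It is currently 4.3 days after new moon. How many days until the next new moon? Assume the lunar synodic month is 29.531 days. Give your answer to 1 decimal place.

One full lunation from the last new moon is 29.531 d; remaining = 29.531 − 4.3 = 25.231 d.

25.2 days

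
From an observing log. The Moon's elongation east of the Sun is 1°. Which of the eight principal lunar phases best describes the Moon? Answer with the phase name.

1° lies in the new moon sector of the 8-phase cycle.

new moon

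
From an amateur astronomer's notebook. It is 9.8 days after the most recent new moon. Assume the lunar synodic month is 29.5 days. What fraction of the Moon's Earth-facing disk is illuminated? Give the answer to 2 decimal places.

Elongation θ = 360° × 9.8/29.5 ≈ 119.6°.
cos 119.6° = (-0.494), so f = (1 − (-0.494))/2 = 0.747.

0.75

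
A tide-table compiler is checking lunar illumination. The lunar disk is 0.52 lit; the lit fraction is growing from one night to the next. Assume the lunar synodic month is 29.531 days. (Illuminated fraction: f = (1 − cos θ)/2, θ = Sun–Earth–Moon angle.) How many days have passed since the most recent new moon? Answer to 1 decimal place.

7.6 days

Invert f = (1 − cos θ)/2 to get cos θ = 1 − 2(0.52) = -0.040, hence θ₀ = arccos -0.040 = 92.3°.
The Moon is waxing (0°–180°), so θ = 92.3° directly.
Age = 29.531 × 92.3°/360° ≈ 7.57 days.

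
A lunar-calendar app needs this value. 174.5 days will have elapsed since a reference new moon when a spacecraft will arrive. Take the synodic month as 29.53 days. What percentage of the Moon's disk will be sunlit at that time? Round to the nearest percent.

174.5/29.53 = 5.909 lunations, so 5 complete cycles and 26.85 d into the next.
The Moon has covered 26.85/29.53 of its cycle, so θ ≈ 360° × 26.85/29.53 = 327.3°.
With cos θ = 0.842, the lit fraction is (1 − 0.842)/2 ≈ 0.079, so 8%.

8%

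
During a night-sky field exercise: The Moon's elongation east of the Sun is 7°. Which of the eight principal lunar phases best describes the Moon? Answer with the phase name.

7° lies in the new moon sector of the 8-phase cycle.

new moon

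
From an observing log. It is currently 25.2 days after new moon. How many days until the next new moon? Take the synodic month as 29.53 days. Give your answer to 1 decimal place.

The next new moon completes the synodic month: 29.53 − 25.2 = 4.330 days.

4.3 days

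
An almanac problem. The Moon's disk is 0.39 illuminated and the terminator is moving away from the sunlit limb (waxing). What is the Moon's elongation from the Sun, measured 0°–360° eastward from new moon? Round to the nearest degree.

From f = (1 − cos θ)/2: cos θ = 1 − 2×0.39 = 0.220; arccos → 77.3°.
Waxing ⇒ before full, so θ = 77.3°.

77°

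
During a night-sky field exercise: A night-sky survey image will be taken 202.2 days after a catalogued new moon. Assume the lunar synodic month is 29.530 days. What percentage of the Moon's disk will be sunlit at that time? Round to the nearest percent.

21%

Reduce mod P: 202.2 − 6×29.530 = 25.02 d into the current lunation.
Phase angle: θ = 360°·(25.02 d)/(29.530 d) = 305.0°.
cos 305.0° = 0.574, so f = (1 − 0.574)/2 = 0.213, so 21%.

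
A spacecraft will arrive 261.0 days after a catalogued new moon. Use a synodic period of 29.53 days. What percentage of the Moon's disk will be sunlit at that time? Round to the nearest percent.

Reduce mod P: 261.0 − 8×29.53 = 24.76 d into the current lunation.
Elongation θ = 360° × 24.76/29.53 ≈ 301.8°.
Illuminated fraction = (1 − cos 301.8°)/2 = (1 − 0.528)/2 ≈ 0.236, so 24%.

24%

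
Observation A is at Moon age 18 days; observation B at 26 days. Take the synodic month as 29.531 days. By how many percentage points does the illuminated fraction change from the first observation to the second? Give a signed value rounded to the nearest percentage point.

-75 pp

First observation: θ = 360°·18/29.531 = 219.4°, so f = 0.886.
Second observation: θ = 317.0°, f = 0.135.
Δf = 0.135 − 0.886 = -0.752, i.e. -75 pp.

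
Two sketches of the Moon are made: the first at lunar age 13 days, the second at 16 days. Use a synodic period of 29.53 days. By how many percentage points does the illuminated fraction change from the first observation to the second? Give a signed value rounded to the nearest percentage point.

+2 pp

θ₁ = 360° × 13/29.53 = 158.5°, f₁ = (1 − cos θ₁)/2 = 0.965.
θ₂ = 360° × 16/29.53 = 195.1°, f₂ = (1 − cos θ₂)/2 = 0.983.
Change = f₂ − f₁ = +0.018 → +2 percentage points.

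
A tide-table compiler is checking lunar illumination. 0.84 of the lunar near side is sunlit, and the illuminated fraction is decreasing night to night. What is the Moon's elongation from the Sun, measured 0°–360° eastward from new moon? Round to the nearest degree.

cos θ = 1 − 2f = -0.680, giving a principal value of 132.8°.
Since the Moon is past full (waning), take the reflex angle: θ = 360° − 132.8° = 227.2°.

227°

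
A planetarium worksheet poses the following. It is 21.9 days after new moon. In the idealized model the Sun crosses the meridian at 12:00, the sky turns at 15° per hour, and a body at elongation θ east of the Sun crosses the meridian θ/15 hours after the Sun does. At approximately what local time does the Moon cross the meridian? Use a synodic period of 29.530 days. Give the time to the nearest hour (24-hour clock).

Phase angle: θ = 360°·(21.9 d)/(29.530 d) = 267.0°.
Delay after the Sun = 267.0° / (15°/h) ≈ 17.80 h.
12:00 + 17.80 h ≈ 05:48 → 06:00 to the nearest hour.

06:00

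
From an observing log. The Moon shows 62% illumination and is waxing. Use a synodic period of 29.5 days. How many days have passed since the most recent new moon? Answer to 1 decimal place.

Invert f = (1 − cos θ)/2 to get cos θ = 1 − 2(0.62) = -0.240, hence θ₀ = arccos -0.240 = 103.9°.
The Moon is waxing (0°–180°), so θ = 103.9° directly.
That fraction of the synodic month is 103.9/360 × 29.5 d ≈ 8.51 d.

8.5 days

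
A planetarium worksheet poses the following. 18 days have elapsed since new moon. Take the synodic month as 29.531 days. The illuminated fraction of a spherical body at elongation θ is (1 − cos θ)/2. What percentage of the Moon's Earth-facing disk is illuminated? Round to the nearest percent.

89%

Elongation θ = 360° × 18/29.531 ≈ 219.4°.
With cos θ = (-0.772), the lit fraction is (1 − (-0.772))/2 ≈ 0.886, so 89%.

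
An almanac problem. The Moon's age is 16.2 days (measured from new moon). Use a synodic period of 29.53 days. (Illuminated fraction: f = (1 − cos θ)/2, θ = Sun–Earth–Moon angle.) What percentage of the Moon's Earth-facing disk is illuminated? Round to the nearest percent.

Elongation θ = 360° × 16.2/29.53 ≈ 197.5°.
With cos θ = (-0.954), the lit fraction is (1 − (-0.954))/2 ≈ 0.977, so 98%.

98%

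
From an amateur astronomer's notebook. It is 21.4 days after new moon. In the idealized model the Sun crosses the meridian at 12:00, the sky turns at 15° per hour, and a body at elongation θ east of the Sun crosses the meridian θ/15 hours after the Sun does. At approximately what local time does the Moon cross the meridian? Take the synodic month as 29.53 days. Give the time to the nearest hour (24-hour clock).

05:00

Elongation θ = 360° × 21.4/29.53 ≈ 260.9°.
Delay after the Sun = 260.9° / (15°/h) ≈ 17.39 h.
12:00 + 17.39 h ≈ 05:24 → 05:00 to the nearest hour.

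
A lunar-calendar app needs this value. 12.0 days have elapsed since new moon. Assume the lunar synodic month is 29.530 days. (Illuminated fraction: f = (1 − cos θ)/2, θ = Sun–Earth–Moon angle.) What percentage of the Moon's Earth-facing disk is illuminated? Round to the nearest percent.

The Moon has covered 12.0/29.530 of its cycle, so θ ≈ 360° × 12.0/29.530 = 146.3°.
With cos θ = (-0.832), the lit fraction is (1 − (-0.832))/2 ≈ 0.916, so 92%.

92%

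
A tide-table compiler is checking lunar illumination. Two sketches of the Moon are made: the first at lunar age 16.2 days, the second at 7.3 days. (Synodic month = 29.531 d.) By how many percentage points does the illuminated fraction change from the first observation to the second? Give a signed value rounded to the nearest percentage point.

-49 percentage points

θ₁ = 360° × 16.2/29.531 = 197.5°, f₁ = (1 − cos θ₁)/2 = 0.977.
θ₂ = 360° × 7.3/29.531 = 89.0°, f₂ = (1 − cos θ₂)/2 = 0.491.
Change = f₂ − f₁ = -0.486 → -49 percentage points.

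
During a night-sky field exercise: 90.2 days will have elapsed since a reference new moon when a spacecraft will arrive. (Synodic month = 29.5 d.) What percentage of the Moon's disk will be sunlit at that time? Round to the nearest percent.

90.2/29.5 = 3.058 lunations, so 3 complete cycles and 1.70 d into the next.
Phase angle: θ = 360°·(1.70 d)/(29.5 d) = 20.7°.
cos 20.7° = 0.935, so f = (1 − 0.935)/2 = 0.032, so 3%.

3%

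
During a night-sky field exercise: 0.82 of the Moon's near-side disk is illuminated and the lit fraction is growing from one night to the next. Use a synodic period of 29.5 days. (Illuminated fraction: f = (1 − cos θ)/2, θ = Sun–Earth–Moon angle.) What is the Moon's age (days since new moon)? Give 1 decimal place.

cos θ = 1 − 2f = -0.640, giving a principal value of 129.8°.
The Moon is waxing (0°–180°), so θ = 129.8° directly.
At 360°/29.5 d per day, 129.8° corresponds to 10.64 days.

10.6 days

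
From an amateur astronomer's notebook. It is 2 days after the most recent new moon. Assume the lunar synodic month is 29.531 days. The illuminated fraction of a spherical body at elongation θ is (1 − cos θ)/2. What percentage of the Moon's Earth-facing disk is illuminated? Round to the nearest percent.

4%

The Moon has covered 2/29.531 of its cycle, so θ ≈ 360° × 2/29.531 = 24.4°.
cos 24.4° = 0.911, so f = (1 − 0.911)/2 = 0.045, so 4%.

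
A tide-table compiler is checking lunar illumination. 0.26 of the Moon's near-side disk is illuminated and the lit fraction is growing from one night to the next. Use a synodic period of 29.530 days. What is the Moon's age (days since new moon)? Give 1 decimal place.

5.0 days

From f = (1 − cos θ)/2: cos θ = 1 − 2×0.26 = 0.480; arccos → 61.3°.
Before full moon the principal value applies: θ = 61.3°.
That fraction of the synodic month is 61.3/360 × 29.530 d ≈ 5.03 d.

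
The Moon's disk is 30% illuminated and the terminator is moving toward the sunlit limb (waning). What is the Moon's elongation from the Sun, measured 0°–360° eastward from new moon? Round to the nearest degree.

294°

Invert f = (1 − cos θ)/2 to get cos θ = 1 − 2(0.30) = 0.400, hence θ₀ = arccos 0.400 = 66.4°.
Since the Moon is past full (waning), take the reflex angle: θ = 360° − 66.4° = 293.6°.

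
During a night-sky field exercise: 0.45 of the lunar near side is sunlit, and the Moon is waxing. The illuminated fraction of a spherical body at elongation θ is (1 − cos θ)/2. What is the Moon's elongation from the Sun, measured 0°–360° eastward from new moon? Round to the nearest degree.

cos θ = 1 − 2f = 0.100, giving a principal value of 84.3°.
Waxing ⇒ before full, so θ = 84.3°.

84°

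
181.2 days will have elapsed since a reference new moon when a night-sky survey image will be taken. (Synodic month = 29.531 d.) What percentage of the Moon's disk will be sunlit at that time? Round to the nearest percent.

181.2/29.531 = 6.136 lunations, so 6 complete cycles and 4.01 d into the next.
Phase angle: θ = 360°·(4.01 d)/(29.531 d) = 48.9°.
With cos θ = 0.657, the lit fraction is (1 − 0.657)/2 ≈ 0.172, so 17%.

17%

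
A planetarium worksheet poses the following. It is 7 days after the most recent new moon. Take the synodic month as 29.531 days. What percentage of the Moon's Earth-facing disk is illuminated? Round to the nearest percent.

46%

Phase angle: θ = 360°·(7 d)/(29.531 d) = 85.3°.
Illuminated fraction = (1 − cos 85.3°)/2 = (1 − 0.081)/2 ≈ 0.459, so 46%.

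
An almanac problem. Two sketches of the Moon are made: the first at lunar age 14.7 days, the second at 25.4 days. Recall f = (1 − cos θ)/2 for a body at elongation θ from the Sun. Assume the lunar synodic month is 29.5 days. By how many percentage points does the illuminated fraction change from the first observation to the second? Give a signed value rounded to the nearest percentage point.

-82 percentage points

First observation: θ = 360°·14.7/29.5 = 179.4°, so f = 1.000.
Second observation: θ = 310.0°, f = 0.179.
Δf = 0.179 − 1.000 = -0.821, i.e. -82 pp.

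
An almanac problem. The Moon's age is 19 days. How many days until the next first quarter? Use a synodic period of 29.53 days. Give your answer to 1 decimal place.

17.9 days

First quarter is 0.25 of the way through the cycle: age 0.25 × 29.53 = 7.383 d.
This lunation's first quarter (7.383 d) has passed, so add one period: 36.913 − 19 = 17.913 days.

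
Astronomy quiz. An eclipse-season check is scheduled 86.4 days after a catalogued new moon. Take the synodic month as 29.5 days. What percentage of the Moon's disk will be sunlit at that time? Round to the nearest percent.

86.4/29.5 = 2.929 lunations, so 2 complete cycles and 27.40 d into the next.
Elongation θ = 360° × 27.40/29.5 ≈ 334.4°.
With cos θ = 0.902, the lit fraction is (1 − 0.902)/2 ≈ 0.049, so 5%.

5%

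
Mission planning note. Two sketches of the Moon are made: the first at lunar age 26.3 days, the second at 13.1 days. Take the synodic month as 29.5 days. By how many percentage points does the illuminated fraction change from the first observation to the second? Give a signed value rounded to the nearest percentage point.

θ₁ = 360° × 26.3/29.5 = 320.9°, f₁ = (1 − cos θ₁)/2 = 0.112.
θ₂ = 360° × 13.1/29.5 = 159.9°, f₂ = (1 − cos θ₂)/2 = 0.969.
Change = f₂ − f₁ = +0.858 → +86 percentage points.

+86 percentage points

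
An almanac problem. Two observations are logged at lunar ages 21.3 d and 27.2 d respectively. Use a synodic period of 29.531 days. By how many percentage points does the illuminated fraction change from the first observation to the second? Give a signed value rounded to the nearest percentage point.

First observation: θ = 360°·21.3/29.531 = 259.7°, so f = 0.590.
Second observation: θ = 331.6°, f = 0.060.
Δf = 0.060 − 0.590 = -0.530, i.e. -53 pp.

-53 percentage points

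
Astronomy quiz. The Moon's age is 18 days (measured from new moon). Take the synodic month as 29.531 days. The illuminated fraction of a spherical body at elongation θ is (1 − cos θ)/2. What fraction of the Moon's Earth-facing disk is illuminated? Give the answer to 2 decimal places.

Phase angle: θ = 360°·(18 d)/(29.531 d) = 219.4°.
cos 219.4° = (-0.772), so f = (1 − (-0.772))/2 = 0.886.

0.89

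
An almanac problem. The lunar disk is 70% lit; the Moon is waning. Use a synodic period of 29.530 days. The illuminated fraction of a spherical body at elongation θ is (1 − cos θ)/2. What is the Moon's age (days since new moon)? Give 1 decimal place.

20.2 days

From f = (1 − cos θ)/2: cos θ = 1 − 2×0.70 = -0.400; arccos → 113.6°.
A waning Moon lies in 180°–360°, so θ = 360° − 113.6° = 246.4°.
Age = 29.530 × 246.4°/360° ≈ 20.21 days.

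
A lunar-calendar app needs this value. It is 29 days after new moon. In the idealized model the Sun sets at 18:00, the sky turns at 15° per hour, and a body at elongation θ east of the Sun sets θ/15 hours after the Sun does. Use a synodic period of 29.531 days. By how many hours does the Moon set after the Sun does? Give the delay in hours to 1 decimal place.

Phase angle: θ = 360°·(29 d)/(29.531 d) = 353.5°.
Delay after the Sun = 353.5° / (15°/h) ≈ 23.57 h.
So the Moon sets 23.57 h after the Sun.

23.6 h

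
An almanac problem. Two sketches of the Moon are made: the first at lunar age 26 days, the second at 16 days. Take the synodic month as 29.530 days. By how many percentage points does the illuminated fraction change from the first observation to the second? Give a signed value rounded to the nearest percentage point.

θ₁ = 360° × 26/29.530 = 317.0°, f₁ = (1 − cos θ₁)/2 = 0.135.
θ₂ = 360° × 16/29.530 = 195.1°, f₂ = (1 − cos θ₂)/2 = 0.983.
Change = f₂ − f₁ = +0.848 → +85 percentage points.

+85 pp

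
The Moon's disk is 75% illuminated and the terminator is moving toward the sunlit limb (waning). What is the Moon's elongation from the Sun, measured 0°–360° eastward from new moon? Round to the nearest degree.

cos θ = 1 − 2f = -0.500, giving a principal value of 120.0°.
Since the Moon is past full (waning), take the reflex angle: θ = 360° − 120.0° = 240.0°.

240°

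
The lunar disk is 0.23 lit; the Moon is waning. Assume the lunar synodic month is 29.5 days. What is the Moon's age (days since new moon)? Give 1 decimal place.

Invert f = (1 − cos θ)/2 to get cos θ = 1 − 2(0.23) = 0.540, hence θ₀ = arccos 0.540 = 57.3°.
Waning ⇒ past full, so θ = 360° − 57.3° = 302.7°.
At 360°/29.5 d per day, 302.7° corresponds to 24.80 days.

24.8 days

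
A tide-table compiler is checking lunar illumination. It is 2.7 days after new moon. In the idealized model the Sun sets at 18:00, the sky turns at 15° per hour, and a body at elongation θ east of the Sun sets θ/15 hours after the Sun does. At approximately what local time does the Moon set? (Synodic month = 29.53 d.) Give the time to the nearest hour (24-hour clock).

20:00

Phase angle: θ = 360°·(2.7 d)/(29.53 d) = 32.9°.
The Moon trails the Sun by θ/15 = 32.9/15 ≈ 2.19 hours.
18:00 + 2.19 h ≈ 20:12 → 20:00 to the nearest hour.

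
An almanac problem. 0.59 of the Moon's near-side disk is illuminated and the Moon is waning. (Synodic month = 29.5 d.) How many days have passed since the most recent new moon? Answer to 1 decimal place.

21.3 days

From f = (1 − cos θ)/2: cos θ = 1 − 2×0.59 = -0.180; arccos → 100.4°.
Since the Moon is past full (waning), take the reflex angle: θ = 360° − 100.4° = 259.6°.
At 360°/29.5 d per day, 259.6° corresponds to 21.28 days.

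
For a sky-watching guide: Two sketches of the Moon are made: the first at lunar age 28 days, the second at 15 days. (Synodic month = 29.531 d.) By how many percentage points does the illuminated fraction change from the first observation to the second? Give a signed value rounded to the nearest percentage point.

+97 percentage points

First observation: θ = 360°·28/29.531 = 341.3°, so f = 0.026.
Second observation: θ = 182.9°, f = 0.999.
Δf = 0.999 − 0.026 = +0.973, i.e. +97 pp.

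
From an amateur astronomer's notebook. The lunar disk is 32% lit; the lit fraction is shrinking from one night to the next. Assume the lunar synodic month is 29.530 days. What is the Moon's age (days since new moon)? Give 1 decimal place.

23.9 days

Invert f = (1 − cos θ)/2 to get cos θ = 1 − 2(0.32) = 0.360, hence θ₀ = arccos 0.360 = 68.9°.
Since the Moon is past full (waning), take the reflex angle: θ = 360° − 68.9° = 291.1°.
That fraction of the synodic month is 291.1/360 × 29.530 d ≈ 23.88 d.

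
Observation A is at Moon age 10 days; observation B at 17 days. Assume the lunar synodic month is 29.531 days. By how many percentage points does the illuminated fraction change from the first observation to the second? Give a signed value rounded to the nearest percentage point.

θ₁ = 360° × 10/29.531 = 121.9°, f₁ = (1 − cos θ₁)/2 = 0.764.
θ₂ = 360° × 17/29.531 = 207.2°, f₂ = (1 − cos θ₂)/2 = 0.945.
Change = f₂ − f₁ = +0.180 → +18 percentage points.

+18 percentage points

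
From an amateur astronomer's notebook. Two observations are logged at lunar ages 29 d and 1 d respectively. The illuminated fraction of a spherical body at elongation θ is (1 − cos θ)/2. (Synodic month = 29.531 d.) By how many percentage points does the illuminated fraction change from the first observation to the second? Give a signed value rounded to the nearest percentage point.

First observation: θ = 360°·29/29.531 = 353.5°, so f = 0.003.
Second observation: θ = 12.2°, f = 0.011.
Δf = 0.011 − 0.003 = +0.008, i.e. +1 pp.

+1 percentage points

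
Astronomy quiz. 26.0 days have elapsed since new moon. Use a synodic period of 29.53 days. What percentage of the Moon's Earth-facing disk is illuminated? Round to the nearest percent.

13%

Elongation θ = 360° × 26.0/29.53 ≈ 317.0°.
With cos θ = 0.731, the lit fraction is (1 − 0.731)/2 ≈ 0.135, so 13%.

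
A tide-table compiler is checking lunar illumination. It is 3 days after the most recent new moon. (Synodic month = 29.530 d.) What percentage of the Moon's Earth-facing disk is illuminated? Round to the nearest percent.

Elongation θ = 360° × 3/29.530 ≈ 36.6°.
Illuminated fraction = (1 − cos 36.6°)/2 = (1 − 0.803)/2 ≈ 0.098, so 10%.

10%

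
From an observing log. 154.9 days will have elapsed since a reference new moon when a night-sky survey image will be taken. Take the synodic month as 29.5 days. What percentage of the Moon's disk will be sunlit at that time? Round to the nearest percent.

154.9 d spans 5 complete synodic months (5 × 29.5 = 147.50 d) plus 7.40 d.
The Moon has covered 7.40/29.5 of its cycle, so θ ≈ 360° × 7.40/29.5 = 90.3°.
Illuminated fraction = (1 − cos 90.3°)/2 = (1 − (-0.005))/2 ≈ 0.503, so 50%.

50%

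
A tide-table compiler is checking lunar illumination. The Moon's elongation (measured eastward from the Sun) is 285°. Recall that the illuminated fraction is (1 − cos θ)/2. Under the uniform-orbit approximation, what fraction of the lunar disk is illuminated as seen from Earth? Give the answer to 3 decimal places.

f = (1 − cos 285°)/2 = (1 − 0.259)/2 ≈ 0.371.

0.371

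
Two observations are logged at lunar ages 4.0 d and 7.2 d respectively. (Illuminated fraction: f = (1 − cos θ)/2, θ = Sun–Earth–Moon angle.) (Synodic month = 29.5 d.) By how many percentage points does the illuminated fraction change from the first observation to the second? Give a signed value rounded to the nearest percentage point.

First observation: θ = 360°·4.0/29.5 = 48.8°, so f = 0.171.
Second observation: θ = 87.9°, f = 0.481.
Δf = 0.481 − 0.171 = +0.311, i.e. +31 pp.

+31 percentage points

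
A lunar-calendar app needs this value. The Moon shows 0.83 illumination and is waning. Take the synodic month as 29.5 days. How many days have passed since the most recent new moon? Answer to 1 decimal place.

From f = (1 − cos θ)/2: cos θ = 1 − 2×0.83 = -0.660; arccos → 131.3°.
Since the Moon is past full (waning), take the reflex angle: θ = 360° − 131.3° = 228.7°.
At 360°/29.5 d per day, 228.7° corresponds to 18.74 days.

18.7 days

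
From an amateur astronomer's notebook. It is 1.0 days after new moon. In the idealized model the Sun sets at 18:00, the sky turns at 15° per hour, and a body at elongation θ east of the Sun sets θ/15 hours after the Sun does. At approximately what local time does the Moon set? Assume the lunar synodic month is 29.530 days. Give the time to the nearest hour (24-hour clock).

19:00

Phase angle: θ = 360°·(1.0 d)/(29.530 d) = 12.2°.
Delay after the Sun = 12.2° / (15°/h) ≈ 0.81 h.
18:00 + 0.81 h ≈ 18:49 → 19:00 to the nearest hour.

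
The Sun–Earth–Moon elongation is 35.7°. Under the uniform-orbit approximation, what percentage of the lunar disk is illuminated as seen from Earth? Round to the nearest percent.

f = (1 − cos 35.7°)/2 = (1 − 0.812)/2 ≈ 0.094, i.e. 9%.

9%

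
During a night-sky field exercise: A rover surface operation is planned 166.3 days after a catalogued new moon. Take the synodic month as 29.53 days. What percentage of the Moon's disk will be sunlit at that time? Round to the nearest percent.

166.3 d spans 5 complete synodic months (5 × 29.53 = 147.65 d) plus 18.65 d.
The Moon has covered 18.65/29.53 of its cycle, so θ ≈ 360° × 18.65/29.53 = 227.4°.
cos 227.4° = (-0.677), so f = (1 − (-0.677))/2 = 0.839, so 84%.

84%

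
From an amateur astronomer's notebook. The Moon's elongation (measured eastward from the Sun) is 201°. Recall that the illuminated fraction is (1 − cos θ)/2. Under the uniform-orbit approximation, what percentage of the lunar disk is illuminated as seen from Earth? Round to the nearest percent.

f = (1 − cos 201°)/2 = (1 − (-0.934))/2 ≈ 0.967, i.e. 97%.

97%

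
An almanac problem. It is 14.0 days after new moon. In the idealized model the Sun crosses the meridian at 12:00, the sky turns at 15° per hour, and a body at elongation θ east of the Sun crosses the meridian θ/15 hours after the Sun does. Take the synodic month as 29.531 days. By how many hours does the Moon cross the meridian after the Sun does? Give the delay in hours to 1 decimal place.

11.4 h

The Moon has covered 14.0/29.531 of its cycle, so θ ≈ 360° × 14.0/29.531 = 170.7°.
At 15° of sky rotation per hour, 170.7° corresponds to a 11.38 h lag.
So the Moon crosses the meridian 11.38 h after the Sun.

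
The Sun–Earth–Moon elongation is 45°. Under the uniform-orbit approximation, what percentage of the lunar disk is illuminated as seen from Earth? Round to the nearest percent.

15%

f = (1 − cos 45°)/2 = (1 − 0.707)/2 ≈ 0.146, i.e. 15%.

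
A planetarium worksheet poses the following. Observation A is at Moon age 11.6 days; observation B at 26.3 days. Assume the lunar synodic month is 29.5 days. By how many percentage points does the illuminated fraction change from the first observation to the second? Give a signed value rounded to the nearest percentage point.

First observation: θ = 360°·11.6/29.5 = 141.6°, so f = 0.892.
Second observation: θ = 320.9°, f = 0.112.
Δf = 0.112 − 0.892 = -0.780, i.e. -78 pp.

-78 percentage points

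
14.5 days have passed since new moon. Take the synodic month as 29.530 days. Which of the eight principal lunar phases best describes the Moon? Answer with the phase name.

full moon

At 14.5/29.530 of the cycle, θ ≈ 177° — the full moon range.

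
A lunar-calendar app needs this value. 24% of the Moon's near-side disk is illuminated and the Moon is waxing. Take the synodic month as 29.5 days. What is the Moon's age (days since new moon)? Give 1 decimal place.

4.8 days

Invert f = (1 − cos θ)/2 to get cos θ = 1 − 2(0.24) = 0.520, hence θ₀ = arccos 0.520 = 58.7°.
Before full moon the principal value applies: θ = 58.7°.
That fraction of the synodic month is 58.7/360 × 29.5 d ≈ 4.81 d.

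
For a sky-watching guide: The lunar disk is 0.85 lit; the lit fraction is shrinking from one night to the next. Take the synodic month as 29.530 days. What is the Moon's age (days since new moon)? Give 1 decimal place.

18.5 days

Invert f = (1 − cos θ)/2 to get cos θ = 1 − 2(0.85) = -0.700, hence θ₀ = arccos -0.700 = 134.4°.
A waning Moon lies in 180°–360°, so θ = 360° − 134.4° = 225.6°.
That fraction of the synodic month is 225.6/360 × 29.530 d ≈ 18.50 d.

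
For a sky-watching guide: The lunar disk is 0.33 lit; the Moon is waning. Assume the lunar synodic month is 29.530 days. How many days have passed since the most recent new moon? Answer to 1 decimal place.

From f = (1 − cos θ)/2: cos θ = 1 − 2×0.33 = 0.340; arccos → 70.1°.
A waning Moon lies in 180°–360°, so θ = 360° − 70.1° = 289.9°.
At 360°/29.530 d per day, 289.9° corresponds to 23.78 days.

23.8 days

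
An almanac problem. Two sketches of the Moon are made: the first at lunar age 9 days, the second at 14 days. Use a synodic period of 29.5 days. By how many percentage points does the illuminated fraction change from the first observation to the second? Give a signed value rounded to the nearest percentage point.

First observation: θ = 360°·9/29.5 = 109.8°, so f = 0.670.
Second observation: θ = 170.8°, f = 0.994.
Δf = 0.994 − 0.670 = +0.324, i.e. +32 pp.

+32 percentage points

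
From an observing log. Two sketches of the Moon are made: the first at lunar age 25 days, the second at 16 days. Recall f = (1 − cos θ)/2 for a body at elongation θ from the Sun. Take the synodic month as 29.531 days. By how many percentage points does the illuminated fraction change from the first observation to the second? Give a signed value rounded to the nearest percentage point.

+77 pp

First observation: θ = 360°·25/29.531 = 304.8°, so f = 0.215.
Second observation: θ = 195.0°, f = 0.983.
Δf = 0.983 − 0.215 = +0.768, i.e. +77 pp.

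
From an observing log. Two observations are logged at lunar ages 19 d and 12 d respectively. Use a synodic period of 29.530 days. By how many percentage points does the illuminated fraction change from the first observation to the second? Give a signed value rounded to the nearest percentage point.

+11 pp

First observation: θ = 360°·19/29.530 = 231.6°, so f = 0.810.
Second observation: θ = 146.3°, f = 0.916.
Δf = 0.916 − 0.810 = +0.106, i.e. +11 pp.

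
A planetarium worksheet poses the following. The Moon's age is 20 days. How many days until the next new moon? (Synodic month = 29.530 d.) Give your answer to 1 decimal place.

9.5 days

The next new moon completes the synodic month: 29.530 − 20 = 9.530 days.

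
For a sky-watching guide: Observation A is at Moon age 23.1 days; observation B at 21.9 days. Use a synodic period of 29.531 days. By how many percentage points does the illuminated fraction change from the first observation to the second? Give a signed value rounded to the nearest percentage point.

θ₁ = 360° × 23.1/29.531 = 281.6°, f₁ = (1 − cos θ₁)/2 = 0.399.
θ₂ = 360° × 21.9/29.531 = 267.0°, f₂ = (1 − cos θ₂)/2 = 0.526.
Change = f₂ − f₁ = +0.127 → +13 percentage points.

+13 pp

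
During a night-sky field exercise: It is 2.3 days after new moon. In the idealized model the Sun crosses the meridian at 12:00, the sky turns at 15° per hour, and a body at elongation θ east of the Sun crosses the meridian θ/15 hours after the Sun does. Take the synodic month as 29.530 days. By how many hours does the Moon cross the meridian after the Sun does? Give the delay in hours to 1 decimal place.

Phase angle: θ = 360°·(2.3 d)/(29.530 d) = 28.0°.
Delay after the Sun = 28.0° / (15°/h) ≈ 1.87 h.
So the Moon crosses the meridian 1.87 h after the Sun.

1.9 h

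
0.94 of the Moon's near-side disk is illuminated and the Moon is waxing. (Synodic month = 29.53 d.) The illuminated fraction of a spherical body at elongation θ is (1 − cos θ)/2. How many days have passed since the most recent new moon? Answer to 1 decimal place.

Invert f = (1 − cos θ)/2 to get cos θ = 1 − 2(0.94) = -0.880, hence θ₀ = arccos -0.880 = 151.6°.
Before full moon the principal value applies: θ = 151.6°.
At 360°/29.53 d per day, 151.6° corresponds to 12.44 days.

12.4 days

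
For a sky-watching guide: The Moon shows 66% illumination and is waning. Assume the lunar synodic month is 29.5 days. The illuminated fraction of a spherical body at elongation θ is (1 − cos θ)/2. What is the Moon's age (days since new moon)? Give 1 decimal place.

20.6 days

From f = (1 − cos θ)/2: cos θ = 1 − 2×0.66 = -0.320; arccos → 108.7°.
Waning ⇒ past full, so θ = 360° − 108.7° = 251.3°.
That fraction of the synodic month is 251.3/360 × 29.5 d ≈ 20.60 d.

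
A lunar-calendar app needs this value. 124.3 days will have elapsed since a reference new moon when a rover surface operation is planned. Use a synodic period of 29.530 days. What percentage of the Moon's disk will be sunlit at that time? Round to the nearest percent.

Reduce mod P: 124.3 − 4×29.530 = 6.18 d into the current lunation.
The Moon has covered 6.18/29.530 of its cycle, so θ ≈ 360° × 6.18/29.530 = 75.3°.
cos 75.3° = 0.253, so f = (1 − 0.253)/2 = 0.373, so 37%.

37%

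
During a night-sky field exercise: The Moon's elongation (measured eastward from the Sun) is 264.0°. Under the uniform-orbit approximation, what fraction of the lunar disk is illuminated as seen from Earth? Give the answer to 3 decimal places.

cos 264.0° = (-0.105), so f = (1 − (-0.105))/2 = 0.552.

0.552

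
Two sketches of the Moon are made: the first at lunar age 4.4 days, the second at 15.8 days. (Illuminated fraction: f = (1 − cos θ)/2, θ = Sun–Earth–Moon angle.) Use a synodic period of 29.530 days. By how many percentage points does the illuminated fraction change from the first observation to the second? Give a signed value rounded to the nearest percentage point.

First observation: θ = 360°·4.4/29.530 = 53.6°, so f = 0.204.
Second observation: θ = 192.6°, f = 0.988.
Δf = 0.988 − 0.204 = +0.784, i.e. +78 pp.

+78 pp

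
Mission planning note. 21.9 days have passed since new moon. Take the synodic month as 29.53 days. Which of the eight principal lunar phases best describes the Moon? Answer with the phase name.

θ ≈ 360° × 21.9/29.53 = 267°, which falls in the last quarter sector.

last quarter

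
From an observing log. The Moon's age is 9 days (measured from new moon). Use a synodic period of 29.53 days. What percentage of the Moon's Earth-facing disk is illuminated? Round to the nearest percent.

The Moon has covered 9/29.53 of its cycle, so θ ≈ 360° × 9/29.53 = 109.7°.
Illuminated fraction = (1 − cos 109.7°)/2 = (1 − (-0.337))/2 ≈ 0.669, so 67%.

67%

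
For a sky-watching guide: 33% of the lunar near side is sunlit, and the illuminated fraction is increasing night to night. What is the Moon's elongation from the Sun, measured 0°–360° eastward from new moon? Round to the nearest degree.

70°

From f = (1 − cos θ)/2: cos θ = 1 − 2×0.33 = 0.340; arccos → 70.1°.
Before full moon the principal value applies: θ = 70.1°.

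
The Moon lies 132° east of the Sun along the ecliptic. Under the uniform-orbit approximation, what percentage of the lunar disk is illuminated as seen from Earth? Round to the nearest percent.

f = (1 − cos 132°)/2 = (1 − (-0.669))/2 ≈ 0.835, i.e. 83%.

83%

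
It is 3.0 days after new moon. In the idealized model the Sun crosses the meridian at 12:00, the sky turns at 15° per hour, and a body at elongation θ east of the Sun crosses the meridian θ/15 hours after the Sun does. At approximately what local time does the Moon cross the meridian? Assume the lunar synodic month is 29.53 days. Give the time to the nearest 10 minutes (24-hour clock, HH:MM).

The Moon has covered 3.0/29.53 of its cycle, so θ ≈ 360° × 3.0/29.53 = 36.6°.
At 15° of sky rotation per hour, 36.6° corresponds to a 2.44 h lag.
12:00 + 2.438 h ≈ 14:26 → 14:30 to the nearest ten minutes.

14:30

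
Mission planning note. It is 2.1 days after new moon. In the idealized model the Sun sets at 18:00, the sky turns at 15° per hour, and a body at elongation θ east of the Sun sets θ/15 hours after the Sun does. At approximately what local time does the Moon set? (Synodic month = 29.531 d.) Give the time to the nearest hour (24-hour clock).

Elongation θ = 360° × 2.1/29.531 ≈ 25.6°.
Delay after the Sun = 25.6° / (15°/h) ≈ 1.71 h.
18:00 + 1.71 h ≈ 19:42 → 20:00 to the nearest hour.

20:00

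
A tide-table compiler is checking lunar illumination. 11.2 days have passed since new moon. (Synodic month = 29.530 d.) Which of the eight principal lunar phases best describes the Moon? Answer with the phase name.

waxing gibbous

θ ≈ 360° × 11.2/29.530 = 137°, which falls in the waxing gibbous sector.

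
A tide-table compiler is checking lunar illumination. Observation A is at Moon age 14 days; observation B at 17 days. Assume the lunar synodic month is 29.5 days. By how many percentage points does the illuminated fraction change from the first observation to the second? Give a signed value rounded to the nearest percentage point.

-5 percentage points

First observation: θ = 360°·14/29.5 = 170.8°, so f = 0.994.
Second observation: θ = 207.5°, f = 0.944.
Δf = 0.944 − 0.994 = -0.050, i.e. -5 pp.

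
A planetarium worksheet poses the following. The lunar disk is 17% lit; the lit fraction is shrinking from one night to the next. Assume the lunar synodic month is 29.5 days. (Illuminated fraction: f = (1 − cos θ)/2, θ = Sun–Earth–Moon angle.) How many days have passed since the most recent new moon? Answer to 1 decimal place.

25.5 days

Invert f = (1 − cos θ)/2 to get cos θ = 1 − 2(0.17) = 0.660, hence θ₀ = arccos 0.660 = 48.7°.
Since the Moon is past full (waning), take the reflex angle: θ = 360° − 48.7° = 311.3°.
Age = 29.5 × 311.3°/360° ≈ 25.51 days.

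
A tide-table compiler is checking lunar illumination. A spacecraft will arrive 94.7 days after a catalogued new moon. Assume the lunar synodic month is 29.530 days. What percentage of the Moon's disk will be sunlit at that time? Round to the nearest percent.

94.7 d spans 3 complete synodic months (3 × 29.530 = 88.59 d) plus 6.11 d.
Elongation θ = 360° × 6.11/29.530 ≈ 74.5°.
With cos θ = 0.267, the lit fraction is (1 − 0.267)/2 ≈ 0.366, so 37%.

37%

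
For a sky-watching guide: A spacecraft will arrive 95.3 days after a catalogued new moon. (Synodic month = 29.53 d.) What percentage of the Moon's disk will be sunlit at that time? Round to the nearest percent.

Reduce mod P: 95.3 − 3×29.53 = 6.71 d into the current lunation.
The Moon has covered 6.71/29.53 of its cycle, so θ ≈ 360° × 6.71/29.53 = 81.8°.
Illuminated fraction = (1 − cos 81.8°)/2 = (1 − 0.143)/2 ≈ 0.429, so 43%.

43%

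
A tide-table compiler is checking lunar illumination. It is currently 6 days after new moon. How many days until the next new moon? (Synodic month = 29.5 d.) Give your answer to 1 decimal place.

The next new moon completes the synodic month: 29.5 − 6 = 23.500 days.

23.5 days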